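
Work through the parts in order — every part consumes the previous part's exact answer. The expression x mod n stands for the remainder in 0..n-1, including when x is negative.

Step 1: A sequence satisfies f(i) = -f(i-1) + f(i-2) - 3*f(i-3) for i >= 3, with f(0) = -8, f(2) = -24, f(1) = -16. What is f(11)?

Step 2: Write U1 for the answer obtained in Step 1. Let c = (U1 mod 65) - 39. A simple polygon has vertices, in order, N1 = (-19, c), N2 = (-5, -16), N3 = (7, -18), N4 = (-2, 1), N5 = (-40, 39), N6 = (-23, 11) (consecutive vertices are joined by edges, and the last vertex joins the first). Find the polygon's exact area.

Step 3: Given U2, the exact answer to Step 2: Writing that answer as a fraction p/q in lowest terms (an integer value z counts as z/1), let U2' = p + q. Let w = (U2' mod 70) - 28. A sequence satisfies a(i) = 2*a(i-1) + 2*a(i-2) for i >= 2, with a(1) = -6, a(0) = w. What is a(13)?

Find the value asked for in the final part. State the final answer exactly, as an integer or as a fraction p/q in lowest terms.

Step 1: f(3) = -1*(-24) + 1*(-16) - 3*(-8) = 32; iterating: f(3)=32, f(4)=-8, f(5)=112, f(6)=-216, f(7)=352, f(8)=-904, f(9)=1904, f(10)=-3864, f(11)=8480; answer 8480
Step 2: U1 = 8480; c = -9; cross terms: (-19*-16 - -5*-9)=259, (-5*-18 - 7*-16)=202, (7*1 - -2*-18)=-29, (-2*39 - -40*1)=-38, (-40*11 - -23*39)=457, (-23*-9 - -19*11)=416; twice the area = |1267| = 1267; area = 1267/2; answer 1267/2
Step 3: U2 = 1267/2; threaded value p + q = 1269; w = -19; a(2) = 2*(-6) + 2*(-19) = -50; iterating: a(2)=-50, a(3)=-112, a(4)=-324, a(5)=-872, a(6)=-2392, a(7)=-6528, a(8)=-17840, a(9)=-48736, a(10)=-133152, a(11)=-363776, a(12)=-993856, a(13)=-2715264; answer -2715264

-2715264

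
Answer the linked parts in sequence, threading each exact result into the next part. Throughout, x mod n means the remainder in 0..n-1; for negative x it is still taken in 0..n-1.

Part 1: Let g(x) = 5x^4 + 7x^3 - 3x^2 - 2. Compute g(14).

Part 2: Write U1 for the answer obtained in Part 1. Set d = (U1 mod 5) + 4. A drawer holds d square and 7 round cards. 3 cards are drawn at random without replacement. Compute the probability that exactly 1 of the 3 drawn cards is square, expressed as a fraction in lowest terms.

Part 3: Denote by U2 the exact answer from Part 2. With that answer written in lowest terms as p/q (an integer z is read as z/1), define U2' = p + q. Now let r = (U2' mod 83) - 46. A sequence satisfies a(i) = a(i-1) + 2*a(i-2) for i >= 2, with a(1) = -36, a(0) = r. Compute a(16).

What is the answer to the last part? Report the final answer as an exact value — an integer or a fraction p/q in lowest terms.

Part 1: 5*(14)^4 + 7*(14)^3 - 3*(14)^2 - 2 = (192080) + (19208) + (-588) + (-2) = 210698; answer 210698
Part 2: U1 = 210698; d = 7; total draws C(14,3) = 364; favorable C(7,1)*C(7,2) = 147; P = 21/52; answer 21/52
Part 3: U2 = 21/52; threaded value p + q = 73; r = 27; a(2) = 1*(-36) + 2*(27) = 18; iterating: a(2)=18, a(3)=-54, a(4)=-18, a(5)=-126, a(6)=-162, a(7)=-414, a(8)=-738, a(9)=-1566, a(10)=-3042, a(11)=-6174, a(12)=-12258, a(13)=-24606, a(14)=-49122, a(15)=-98334, a(16)=-196578; answer -196578

-196578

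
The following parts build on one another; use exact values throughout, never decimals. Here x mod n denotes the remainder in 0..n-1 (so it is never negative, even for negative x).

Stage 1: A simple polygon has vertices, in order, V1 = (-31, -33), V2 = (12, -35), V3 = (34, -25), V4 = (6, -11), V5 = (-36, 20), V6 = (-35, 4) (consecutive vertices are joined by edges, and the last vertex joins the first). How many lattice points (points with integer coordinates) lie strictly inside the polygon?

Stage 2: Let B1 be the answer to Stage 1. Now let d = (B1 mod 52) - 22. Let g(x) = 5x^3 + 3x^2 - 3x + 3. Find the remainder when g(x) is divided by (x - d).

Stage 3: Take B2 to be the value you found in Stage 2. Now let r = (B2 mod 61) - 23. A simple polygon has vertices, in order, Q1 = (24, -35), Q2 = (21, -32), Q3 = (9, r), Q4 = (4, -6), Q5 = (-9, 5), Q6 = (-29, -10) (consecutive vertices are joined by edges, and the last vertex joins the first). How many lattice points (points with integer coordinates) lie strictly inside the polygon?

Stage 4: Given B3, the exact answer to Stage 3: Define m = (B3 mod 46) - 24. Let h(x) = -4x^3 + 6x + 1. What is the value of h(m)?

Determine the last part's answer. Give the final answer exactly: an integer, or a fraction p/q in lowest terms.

-1999

Stage 1: cross terms: (-31*-35 - 12*-33)=1481, (12*-25 - 34*-35)=890, (34*-11 - 6*-25)=-224, (6*20 - -36*-11)=-276, (-36*4 - -35*20)=556, (-35*-33 - -31*4)=1279; twice the area = |3706| = 3706; area = 1853; boundary points = 1 + 2 + 14 + 1 + 1 + 1 = 20; strictly interior points = area - boundary/2 + 1 = 1844; answer 1844
Stage 2: B1 = 1844; d = 2; remainder = value at the root: 5*(2)^3 + 3*(2)^2 - 3*(2)^1 + 3 = (40) + (12) + (-6) + (3) = 49; answer 49
Stage 3: B2 = 49; r = 26; cross terms: (24*-32 - 21*-35)=-33, (21*26 - 9*-32)=834, (9*-6 - 4*26)=-158, (4*5 - -9*-6)=-34, (-9*-10 - -29*5)=235, (-29*-35 - 24*-10)=1255; twice the area = |2099| = 2099; area = 2099/2; boundary points = 3 + 2 + 1 + 1 + 5 + 1 = 13; strictly interior points = area - boundary/2 + 1 = 1044; answer 1044
Stage 4: B3 = 1044; m = 8; -4*(8)^3 + 6*(8)^1 + 1 = (-2048) + (48) + (1) = -1999; answer -1999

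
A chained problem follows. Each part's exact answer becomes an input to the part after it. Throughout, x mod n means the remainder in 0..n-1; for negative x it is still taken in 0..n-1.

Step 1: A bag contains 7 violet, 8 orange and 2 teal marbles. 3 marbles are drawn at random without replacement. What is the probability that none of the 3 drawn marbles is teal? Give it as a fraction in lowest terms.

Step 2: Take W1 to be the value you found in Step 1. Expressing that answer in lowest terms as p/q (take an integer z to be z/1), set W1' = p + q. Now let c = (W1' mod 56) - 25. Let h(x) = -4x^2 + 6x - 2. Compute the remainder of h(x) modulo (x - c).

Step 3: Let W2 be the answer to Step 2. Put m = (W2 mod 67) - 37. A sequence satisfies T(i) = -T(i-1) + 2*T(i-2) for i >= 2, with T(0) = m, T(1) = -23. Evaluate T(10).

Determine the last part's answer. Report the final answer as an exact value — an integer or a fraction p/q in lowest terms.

-2417

Step 1: total draws C(17,3) = 680; favorable C(15,3) = 455; P = 91/136; answer 91/136
Step 2: W1 = 91/136; threaded value p + q = 227; c = -22; remainder = value at the root: -4*(-22)^2 + 6*(-22)^1 - 2 = (-1936) + (-132) + (-2) = -2070; answer -2070
Step 3: W2 = -2070; m = -30; T(2) = -1*(-23) + 2*(-30) = -37; iterating: T(2)=-37, T(3)=-9, T(4)=-65, T(5)=47, T(6)=-177, T(7)=271, T(8)=-625, T(9)=1167, T(10)=-2417; answer -2417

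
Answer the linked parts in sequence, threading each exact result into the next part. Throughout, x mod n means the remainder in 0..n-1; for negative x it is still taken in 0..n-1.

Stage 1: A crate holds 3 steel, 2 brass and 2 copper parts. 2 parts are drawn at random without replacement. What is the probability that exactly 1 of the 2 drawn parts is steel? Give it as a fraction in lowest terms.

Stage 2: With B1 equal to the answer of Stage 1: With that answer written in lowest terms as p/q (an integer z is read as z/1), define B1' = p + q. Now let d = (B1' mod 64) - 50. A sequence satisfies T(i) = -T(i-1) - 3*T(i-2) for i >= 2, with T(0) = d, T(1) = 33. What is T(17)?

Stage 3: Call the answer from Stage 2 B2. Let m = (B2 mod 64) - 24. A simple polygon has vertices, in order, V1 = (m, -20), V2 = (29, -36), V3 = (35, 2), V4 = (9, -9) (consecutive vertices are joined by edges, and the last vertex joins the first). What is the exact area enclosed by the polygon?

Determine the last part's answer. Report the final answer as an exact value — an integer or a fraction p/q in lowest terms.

1331/2

Stage 1: total draws C(7,2) = 21; favorable C(3,1)*C(4,1) = 12; P = 4/7; answer 4/7
Stage 2: B1 = 4/7; threaded value p + q = 11; d = -39; T(2) = -1*(33) - 3*(-39) = 84; iterating: T(2)=84, T(3)=-183, T(4)=-69, T(5)=618, T(6)=-411, T(7)=-1443, T(8)=2676, T(9)=1653, T(10)=-9681, T(11)=4722, T(12)=24321, T(13)=-38487, T(14)=-34476, T(15)=149937, T(16)=-46509, T(17)=-403302; answer -403302
Stage 3: B2 = -403302; m = 2; cross terms: (2*-36 - 29*-20)=508, (29*2 - 35*-36)=1318, (35*-9 - 9*2)=-333, (9*-20 - 2*-9)=-162; twice the area = |1331| = 1331; area = 1331/2; answer 1331/2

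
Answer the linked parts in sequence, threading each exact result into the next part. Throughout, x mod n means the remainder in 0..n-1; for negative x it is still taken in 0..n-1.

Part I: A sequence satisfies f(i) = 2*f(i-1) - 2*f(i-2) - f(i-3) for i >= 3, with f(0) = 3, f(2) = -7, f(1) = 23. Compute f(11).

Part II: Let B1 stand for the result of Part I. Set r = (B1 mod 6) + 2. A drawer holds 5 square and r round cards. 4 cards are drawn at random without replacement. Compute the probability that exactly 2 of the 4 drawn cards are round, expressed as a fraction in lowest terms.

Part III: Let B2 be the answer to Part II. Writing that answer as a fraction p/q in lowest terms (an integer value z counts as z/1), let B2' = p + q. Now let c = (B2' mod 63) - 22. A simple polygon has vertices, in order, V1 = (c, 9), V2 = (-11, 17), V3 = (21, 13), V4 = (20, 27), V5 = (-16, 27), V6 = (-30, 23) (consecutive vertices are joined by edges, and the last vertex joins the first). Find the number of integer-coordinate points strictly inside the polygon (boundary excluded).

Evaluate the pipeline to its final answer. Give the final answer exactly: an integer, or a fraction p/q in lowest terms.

Part I: f(3) = 2*(-7) - 2*(23) - 1*(3) = -63; iterating: f(3)=-63, f(4)=-135, f(5)=-137, f(6)=59, f(7)=527, f(8)=1073, f(9)=1033, f(10)=-607, f(11)=-4353; answer -4353
Part II: B1 = -4353; r = 5; total draws C(10,4) = 210; favorable C(5,2)*C(5,2) = 100; P = 10/21; answer 10/21
Part III: B2 = 10/21; threaded value p + q = 31; c = 9; cross terms: (9*17 - -11*9)=252, (-11*13 - 21*17)=-500, (21*27 - 20*13)=307, (20*27 - -16*27)=972, (-16*23 - -30*27)=442, (-30*9 - 9*23)=-477; twice the area = |996| = 996; area = 498; boundary points = 4 + 4 + 1 + 36 + 2 + 1 = 48; strictly interior points = area - boundary/2 + 1 = 475; answer 475

475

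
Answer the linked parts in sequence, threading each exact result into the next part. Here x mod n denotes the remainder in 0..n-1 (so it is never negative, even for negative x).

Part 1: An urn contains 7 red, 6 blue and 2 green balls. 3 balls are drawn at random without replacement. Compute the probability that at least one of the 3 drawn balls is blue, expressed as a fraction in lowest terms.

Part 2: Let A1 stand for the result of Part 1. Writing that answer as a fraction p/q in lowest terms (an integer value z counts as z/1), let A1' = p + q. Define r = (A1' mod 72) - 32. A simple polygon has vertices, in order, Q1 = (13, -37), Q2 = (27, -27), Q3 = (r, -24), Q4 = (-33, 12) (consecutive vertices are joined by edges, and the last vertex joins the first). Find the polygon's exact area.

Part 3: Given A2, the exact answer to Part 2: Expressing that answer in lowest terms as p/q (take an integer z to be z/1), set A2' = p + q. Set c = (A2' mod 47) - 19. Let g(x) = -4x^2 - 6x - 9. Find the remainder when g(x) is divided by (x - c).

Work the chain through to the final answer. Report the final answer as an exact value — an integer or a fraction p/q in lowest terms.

Part 1: total draws C(15,3) = 455; complement C(9,3) = 84; favorable 455 - 84 = 371; P = 53/65; answer 53/65
Part 2: A1 = 53/65; threaded value p + q = 118; r = 14; cross terms: (13*-27 - 27*-37)=648, (27*-24 - 14*-27)=-270, (14*12 - -33*-24)=-624, (-33*-37 - 13*12)=1065; twice the area = |819| = 819; area = 819/2; answer 819/2
Part 3: A2 = 819/2; threaded value p + q = 821; c = 3; remainder = value at the root: -4*(3)^2 - 6*(3)^1 - 9 = (-36) + (-18) + (-9) = -63; answer -63

-63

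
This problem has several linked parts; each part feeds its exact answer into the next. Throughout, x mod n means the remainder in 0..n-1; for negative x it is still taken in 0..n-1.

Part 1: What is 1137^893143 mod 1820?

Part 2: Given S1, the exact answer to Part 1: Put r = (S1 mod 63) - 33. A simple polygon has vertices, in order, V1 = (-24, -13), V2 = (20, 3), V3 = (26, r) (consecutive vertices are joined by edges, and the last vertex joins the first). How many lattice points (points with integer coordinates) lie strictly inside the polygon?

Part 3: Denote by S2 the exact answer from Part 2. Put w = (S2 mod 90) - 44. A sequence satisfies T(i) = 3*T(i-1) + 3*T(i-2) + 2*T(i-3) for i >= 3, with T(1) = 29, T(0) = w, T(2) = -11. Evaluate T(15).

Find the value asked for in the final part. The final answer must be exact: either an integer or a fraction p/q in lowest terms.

Part 1: squarings mod 1820: 1137^1=1137, 1137^2=569, 1137^4=1621, 1137^8=1381, 1137^16=1621, 1137^32=1381, 1137^64=1621, 1137^128=1381, 1137^256=1621, 1137^512=1381, 1137^1024=1621, 1137^2048=1381, 1137^4096=1621, 1137^8192=1381, 1137^16384=1621, 1137^32768=1381, 1137^65536=1621, 1137^131072=1381, 1137^262144=1621, 1137^524288=1381; 1137^893143 = 1137^1 * 1137^2 * 1137^4 * 1137^16 * 1137^64 * 1137^128 * 1137^8192 * 1137^32768 * 1137^65536 * 1137^262144 * 1137^524288 = 1333 (mod 1820); answer 1333
Part 2: S1 = 1333; r = -23; cross terms: (-24*3 - 20*-13)=188, (20*-23 - 26*3)=-538, (26*-13 - -24*-23)=-890; twice the area = |-1240| = 1240; area = 620; boundary points = 4 + 2 + 10 = 16; strictly interior points = area - boundary/2 + 1 = 613; answer 613
Part 3: S2 = 613; w = 29; T(3) = 3*(-11) + 3*(29) + 2*(29) = 112; iterating: T(3)=112, T(4)=361, T(5)=1397, T(6)=5498, T(7)=21407, T(8)=83509, T(9)=325744, T(10)=1270573, T(11)=4955969, T(12)=19331114, T(13)=75402395, T(14)=294112465, T(15)=1147206808; answer 1147206808

1147206808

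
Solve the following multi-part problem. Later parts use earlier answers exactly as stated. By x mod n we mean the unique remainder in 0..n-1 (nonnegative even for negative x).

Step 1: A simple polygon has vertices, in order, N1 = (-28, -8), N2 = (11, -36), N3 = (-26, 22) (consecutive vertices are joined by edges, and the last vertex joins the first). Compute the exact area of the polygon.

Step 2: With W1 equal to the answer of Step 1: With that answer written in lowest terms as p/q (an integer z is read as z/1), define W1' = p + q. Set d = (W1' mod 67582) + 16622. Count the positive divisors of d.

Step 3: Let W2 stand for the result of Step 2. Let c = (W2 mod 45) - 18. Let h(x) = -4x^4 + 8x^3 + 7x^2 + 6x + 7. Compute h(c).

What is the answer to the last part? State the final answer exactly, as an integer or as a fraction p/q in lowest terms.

Step 1: cross terms: (-28*-36 - 11*-8)=1096, (11*22 - -26*-36)=-694, (-26*-8 - -28*22)=824; twice the area = |1226| = 1226; area = 613; answer 613
Step 2: W1 = 613; threaded value p + q = 614; d = 17236; 17236 = 2^2 * 31 * 139; number of divisors = (2+1) * (1+1) * (1+1) = 12; answer 12
Step 3: W2 = 12; c = -6; -4*(-6)^4 + 8*(-6)^3 + 7*(-6)^2 + 6*(-6)^1 + 7 = (-5184) + (-1728) + (252) + (-36) + (7) = -6689; answer -6689

-6689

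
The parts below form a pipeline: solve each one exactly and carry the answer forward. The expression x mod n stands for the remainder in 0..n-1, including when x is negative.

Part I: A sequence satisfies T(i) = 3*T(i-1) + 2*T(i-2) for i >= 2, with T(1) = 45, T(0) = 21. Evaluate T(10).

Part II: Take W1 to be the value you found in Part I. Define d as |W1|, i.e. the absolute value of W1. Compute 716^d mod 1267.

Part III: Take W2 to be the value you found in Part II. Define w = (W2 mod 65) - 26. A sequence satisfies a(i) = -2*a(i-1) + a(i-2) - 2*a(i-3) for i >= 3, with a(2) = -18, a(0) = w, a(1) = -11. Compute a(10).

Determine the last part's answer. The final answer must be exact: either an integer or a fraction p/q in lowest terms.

Part I: T(2) = 3*(45) + 2*(21) = 177; iterating: T(2)=177, T(3)=621, T(4)=2217, T(5)=7893, T(6)=28113, T(7)=100125, T(8)=356601, T(9)=1270053, T(10)=4523361; answer 4523361
Part II: W1 = 4523361; d = 4523361; squarings mod 1267: 716^1=716, 716^2=788, 716^4=114, 716^8=326, 716^16=1115, 716^32=298, 716^64=114, 716^128=326, 716^256=1115, 716^512=298, 716^1024=114, 716^2048=326, 716^4096=1115, 716^8192=298, 716^16384=114, 716^32768=326, 716^65536=1115, 716^131072=298, 716^262144=114, 716^524288=326, 716^1048576=1115, 716^2097152=298, 716^4194304=114; 716^4523361 = 716^1 * 716^32 * 716^64 * 716^256 * 716^1024 * 716^65536 * 716^262144 * 716^4194304 = 883 (mod 1267); answer 883
Part III: W2 = 883; w = 12; a(3) = -2*(-18) + 1*(-11) - 2*(12) = 1; iterating: a(3)=1, a(4)=2, a(5)=33, a(6)=-66, a(7)=161, a(8)=-454, a(9)=1201, a(10)=-3178; answer -3178

-3178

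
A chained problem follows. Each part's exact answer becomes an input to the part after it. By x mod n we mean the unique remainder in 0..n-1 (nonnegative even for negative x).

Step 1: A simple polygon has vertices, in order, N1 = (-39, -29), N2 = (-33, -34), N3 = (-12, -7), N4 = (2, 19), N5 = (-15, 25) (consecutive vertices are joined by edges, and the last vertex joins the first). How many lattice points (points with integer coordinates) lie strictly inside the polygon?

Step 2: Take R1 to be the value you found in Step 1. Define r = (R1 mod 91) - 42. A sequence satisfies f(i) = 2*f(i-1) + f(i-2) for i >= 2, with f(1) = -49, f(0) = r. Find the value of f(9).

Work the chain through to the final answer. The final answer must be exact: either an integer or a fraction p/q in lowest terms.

-50305

Step 1: cross terms: (-39*-34 - -33*-29)=369, (-33*-7 - -12*-34)=-177, (-12*19 - 2*-7)=-214, (2*25 - -15*19)=335, (-15*-29 - -39*25)=1410; twice the area = |1723| = 1723; area = 1723/2; boundary points = 1 + 3 + 2 + 1 + 6 = 13; strictly interior points = area - boundary/2 + 1 = 856; answer 856
Step 2: R1 = 856; r = -5; f(2) = 2*(-49) + 1*(-5) = -103; iterating: f(2)=-103, f(3)=-255, f(4)=-613, f(5)=-1481, f(6)=-3575, f(7)=-8631, f(8)=-20837, f(9)=-50305; answer -50305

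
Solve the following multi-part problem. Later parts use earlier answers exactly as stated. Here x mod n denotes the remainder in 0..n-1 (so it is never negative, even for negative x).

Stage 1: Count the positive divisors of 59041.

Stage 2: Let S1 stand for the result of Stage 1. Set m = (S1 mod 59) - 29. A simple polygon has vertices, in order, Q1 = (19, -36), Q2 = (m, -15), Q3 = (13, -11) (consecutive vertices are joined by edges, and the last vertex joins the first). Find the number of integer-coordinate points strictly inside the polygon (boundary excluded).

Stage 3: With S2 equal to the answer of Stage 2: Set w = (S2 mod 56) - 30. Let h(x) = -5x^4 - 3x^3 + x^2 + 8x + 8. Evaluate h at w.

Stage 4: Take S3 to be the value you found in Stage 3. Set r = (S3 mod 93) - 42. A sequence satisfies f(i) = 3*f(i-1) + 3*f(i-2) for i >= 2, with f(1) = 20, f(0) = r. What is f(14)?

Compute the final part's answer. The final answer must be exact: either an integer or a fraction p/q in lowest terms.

Stage 1: 59041 = 17 * 23 * 151; number of divisors = (1+1) * (1+1) * (1+1) = 8; answer 8
Stage 2: S1 = 8; m = -21; cross terms: (19*-15 - -21*-36)=-1041, (-21*-11 - 13*-15)=426, (13*-36 - 19*-11)=-259; twice the area = |-874| = 874; area = 437; boundary points = 1 + 2 + 1 = 4; strictly interior points = area - boundary/2 + 1 = 436; answer 436
Stage 3: S2 = 436; w = 14; -5*(14)^4 - 3*(14)^3 + 1*(14)^2 + 8*(14)^1 + 8 = (-192080) + (-8232) + (196) + (112) + (8) = -199996; answer -199996
Stage 4: S3 = -199996; r = 5; f(2) = 3*(20) + 3*(5) = 75; iterating: f(2)=75, f(3)=285, f(4)=1080, f(5)=4095, f(6)=15525, f(7)=58860, f(8)=223155, f(9)=846045, f(10)=3207600, f(11)=12160935, f(12)=46105605, f(13)=174799620, f(14)=662715675; answer 662715675

662715675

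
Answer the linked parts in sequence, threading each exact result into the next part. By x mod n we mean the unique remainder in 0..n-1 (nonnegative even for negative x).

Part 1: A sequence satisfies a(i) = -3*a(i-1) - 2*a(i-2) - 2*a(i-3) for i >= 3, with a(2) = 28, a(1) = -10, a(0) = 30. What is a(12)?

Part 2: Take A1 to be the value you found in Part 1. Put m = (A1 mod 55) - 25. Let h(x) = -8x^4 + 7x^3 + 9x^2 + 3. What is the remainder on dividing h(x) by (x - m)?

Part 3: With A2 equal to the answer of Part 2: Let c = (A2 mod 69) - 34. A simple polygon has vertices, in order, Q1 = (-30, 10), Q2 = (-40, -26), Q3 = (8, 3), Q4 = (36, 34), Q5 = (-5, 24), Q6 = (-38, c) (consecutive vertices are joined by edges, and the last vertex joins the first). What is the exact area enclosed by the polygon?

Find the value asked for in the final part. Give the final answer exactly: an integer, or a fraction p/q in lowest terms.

1899

Part 1: a(3) = -3*(28) - 2*(-10) - 2*(30) = -124; iterating: a(3)=-124, a(4)=336, a(5)=-816, a(6)=2024, a(7)=-5112, a(8)=12920, a(9)=-32584, a(10)=82136, a(11)=-207080, a(12)=522136; answer 522136
Part 2: A1 = 522136; m = -4; remainder = value at the root: -8*(-4)^4 + 7*(-4)^3 + 9*(-4)^2 + 3 = (-2048) + (-448) + (144) + (3) = -2349; answer -2349
Part 3: A2 = -2349; c = 32; cross terms: (-30*-26 - -40*10)=1180, (-40*3 - 8*-26)=88, (8*34 - 36*3)=164, (36*24 - -5*34)=1034, (-5*32 - -38*24)=752, (-38*10 - -30*32)=580; twice the area = |3798| = 3798; area = 1899; answer 1899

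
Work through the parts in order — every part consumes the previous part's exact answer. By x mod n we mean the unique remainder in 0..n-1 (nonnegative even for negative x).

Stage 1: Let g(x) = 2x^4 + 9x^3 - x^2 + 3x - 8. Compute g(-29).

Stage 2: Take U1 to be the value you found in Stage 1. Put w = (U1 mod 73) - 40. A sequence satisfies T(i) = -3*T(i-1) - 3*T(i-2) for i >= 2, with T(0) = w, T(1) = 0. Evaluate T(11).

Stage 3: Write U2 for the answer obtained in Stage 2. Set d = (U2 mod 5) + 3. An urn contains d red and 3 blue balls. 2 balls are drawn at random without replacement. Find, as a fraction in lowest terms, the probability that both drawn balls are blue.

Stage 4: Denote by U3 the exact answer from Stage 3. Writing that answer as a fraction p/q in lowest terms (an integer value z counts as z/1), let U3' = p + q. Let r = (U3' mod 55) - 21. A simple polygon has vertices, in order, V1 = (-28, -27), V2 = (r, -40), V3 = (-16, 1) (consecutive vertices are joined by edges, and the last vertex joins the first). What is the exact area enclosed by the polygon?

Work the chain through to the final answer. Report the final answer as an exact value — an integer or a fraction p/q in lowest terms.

400

Stage 1: 2*(-29)^4 + 9*(-29)^3 - 1*(-29)^2 + 3*(-29)^1 - 8 = (1414562) + (-219501) + (-841) + (-87) + (-8) = 1194125; answer 1194125
Stage 2: U1 = 1194125; w = 24; T(2) = -3*(0) - 3*(24) = -72; iterating: T(2)=-72, T(3)=216, T(4)=-432, T(5)=648, T(6)=-648, T(7)=0, T(8)=1944, T(9)=-5832, T(10)=11664, T(11)=-17496; answer -17496
Stage 3: U2 = -17496; d = 7; total draws C(10,2) = 45; favorable C(3,2) = 3; P = 1/15; answer 1/15
Stage 4: U3 = 1/15; threaded value p + q = 16; r = -5; cross terms: (-28*-40 - -5*-27)=985, (-5*1 - -16*-40)=-645, (-16*-27 - -28*1)=460; twice the area = |800| = 800; area = 400; answer 400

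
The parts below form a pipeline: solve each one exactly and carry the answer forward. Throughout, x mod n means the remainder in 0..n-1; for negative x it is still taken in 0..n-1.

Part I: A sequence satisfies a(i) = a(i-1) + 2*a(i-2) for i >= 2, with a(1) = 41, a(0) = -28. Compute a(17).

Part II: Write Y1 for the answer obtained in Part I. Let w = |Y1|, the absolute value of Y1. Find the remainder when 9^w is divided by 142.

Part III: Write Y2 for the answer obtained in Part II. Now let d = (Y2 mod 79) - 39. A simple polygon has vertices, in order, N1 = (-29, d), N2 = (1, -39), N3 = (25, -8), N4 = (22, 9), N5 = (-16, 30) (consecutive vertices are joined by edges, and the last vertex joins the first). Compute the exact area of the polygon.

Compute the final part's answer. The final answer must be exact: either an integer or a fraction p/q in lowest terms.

Part I: a(2) = 1*(41) + 2*(-28) = -15; iterating: a(2)=-15, a(3)=67, a(4)=37, a(5)=171, a(6)=245, a(7)=587, a(8)=1077, a(9)=2251, a(10)=4405, a(11)=8907, a(12)=17717, a(13)=35531, a(14)=70965, a(15)=142027, a(16)=283957, a(17)=568011; answer 568011
Part II: Y1 = 568011; w = 568011; squarings mod 142: 9^1=9, 9^2=81, 9^4=29, 9^8=131, 9^16=121, 9^32=15, 9^64=83, 9^128=73, 9^256=75, 9^512=87, 9^1024=43, 9^2048=3, 9^4096=9, 9^8192=81, 9^16384=29, 9^32768=131, 9^65536=121, 9^131072=15, 9^262144=83, 9^524288=73; 9^568011 = 9^1 * 9^2 * 9^8 * 9^64 * 9^128 * 9^512 * 9^2048 * 9^8192 * 9^32768 * 9^524288 = 49 (mod 142); answer 49
Part III: Y2 = 49; d = 10; cross terms: (-29*-39 - 1*10)=1121, (1*-8 - 25*-39)=967, (25*9 - 22*-8)=401, (22*30 - -16*9)=804, (-16*10 - -29*30)=710; twice the area = |4003| = 4003; area = 4003/2; answer 4003/2

4003/2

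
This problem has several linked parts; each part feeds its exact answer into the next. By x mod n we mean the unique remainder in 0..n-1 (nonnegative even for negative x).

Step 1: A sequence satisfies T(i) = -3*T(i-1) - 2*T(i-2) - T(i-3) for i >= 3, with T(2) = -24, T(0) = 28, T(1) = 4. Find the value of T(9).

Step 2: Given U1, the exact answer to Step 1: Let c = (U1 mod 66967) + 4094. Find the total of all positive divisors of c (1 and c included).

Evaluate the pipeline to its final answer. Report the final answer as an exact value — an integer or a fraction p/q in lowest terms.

Step 1: T(3) = -3*(-24) - 2*(4) - 1*(28) = 36; iterating: T(3)=36, T(4)=-64, T(5)=144, T(6)=-340, T(7)=796, T(8)=-1852, T(9)=4304; answer 4304
Step 2: U1 = 4304; c = 8398; 8398 = 2 * 13 * 17 * 19; sigma = (1 + 2) * (1 + 13) * (1 + 17) * (1 + 19) = 3 * 14 * 18 * 20 = 15120; answer 15120

15120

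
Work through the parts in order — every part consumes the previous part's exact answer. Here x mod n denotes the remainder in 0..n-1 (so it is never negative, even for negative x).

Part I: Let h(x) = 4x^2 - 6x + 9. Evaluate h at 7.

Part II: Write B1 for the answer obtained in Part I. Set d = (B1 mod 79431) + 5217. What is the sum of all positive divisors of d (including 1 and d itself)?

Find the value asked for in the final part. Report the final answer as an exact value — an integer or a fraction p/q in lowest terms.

Part I: 4*(7)^2 - 6*(7)^1 + 9 = (196) + (-42) + (9) = 163; answer 163
Part II: B1 = 163; d = 5380; 5380 = 2^2 * 5 * 269; sigma = (1 + 2 + 4) * (1 + 5) * (1 + 269) = 7 * 6 * 270 = 11340; answer 11340

11340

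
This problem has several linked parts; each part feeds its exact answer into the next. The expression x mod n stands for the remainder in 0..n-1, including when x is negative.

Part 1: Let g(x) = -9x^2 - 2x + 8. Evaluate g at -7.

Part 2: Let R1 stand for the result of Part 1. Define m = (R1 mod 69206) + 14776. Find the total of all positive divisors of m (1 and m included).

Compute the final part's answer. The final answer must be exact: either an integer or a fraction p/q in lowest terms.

83564

Part 1: -9*(-7)^2 - 2*(-7)^1 + 8 = (-441) + (14) + (8) = -419; answer -419
Part 2: R1 = -419; m = 83563; 83563 is prime, so its only divisors are 1 and 83563; sigma = 1 + 83563 = 83564; answer 83564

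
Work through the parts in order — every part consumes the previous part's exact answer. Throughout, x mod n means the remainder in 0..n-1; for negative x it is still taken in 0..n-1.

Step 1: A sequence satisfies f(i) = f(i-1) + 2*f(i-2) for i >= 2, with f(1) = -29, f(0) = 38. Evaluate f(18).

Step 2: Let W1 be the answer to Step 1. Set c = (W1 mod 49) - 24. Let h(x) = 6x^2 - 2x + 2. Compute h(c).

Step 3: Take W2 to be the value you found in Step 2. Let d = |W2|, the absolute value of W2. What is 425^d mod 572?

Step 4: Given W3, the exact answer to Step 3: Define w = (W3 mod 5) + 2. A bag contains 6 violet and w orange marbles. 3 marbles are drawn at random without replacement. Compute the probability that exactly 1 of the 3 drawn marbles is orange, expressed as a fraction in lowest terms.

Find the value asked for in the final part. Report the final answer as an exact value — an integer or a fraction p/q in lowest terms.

9/22

Step 1: f(2) = 1*(-29) + 2*(38) = 47; iterating: f(2)=47, f(3)=-11, f(4)=83, f(5)=61, f(6)=227, f(7)=349, f(8)=803, f(9)=1501, f(10)=3107, f(11)=6109, f(12)=12323, f(13)=24541, f(14)=49187, f(15)=98269, f(16)=196643, f(17)=393181, f(18)=786467; answer 786467
Step 2: W1 = 786467; c = -7; 6*(-7)^2 - 2*(-7)^1 + 2 = (294) + (14) + (2) = 310; answer 310
Step 3: W2 = 310; d = 310; squarings mod 572: 425^1=425, 425^2=445, 425^4=113, 425^8=185, 425^16=477, 425^32=445, 425^64=113, 425^128=185, 425^256=477; 425^310 = 425^2 * 425^4 * 425^16 * 425^32 * 425^256 = 529 (mod 572); answer 529
Step 4: W3 = 529; w = 6; total draws C(12,3) = 220; favorable C(6,1)*C(6,2) = 90; P = 9/22; answer 9/22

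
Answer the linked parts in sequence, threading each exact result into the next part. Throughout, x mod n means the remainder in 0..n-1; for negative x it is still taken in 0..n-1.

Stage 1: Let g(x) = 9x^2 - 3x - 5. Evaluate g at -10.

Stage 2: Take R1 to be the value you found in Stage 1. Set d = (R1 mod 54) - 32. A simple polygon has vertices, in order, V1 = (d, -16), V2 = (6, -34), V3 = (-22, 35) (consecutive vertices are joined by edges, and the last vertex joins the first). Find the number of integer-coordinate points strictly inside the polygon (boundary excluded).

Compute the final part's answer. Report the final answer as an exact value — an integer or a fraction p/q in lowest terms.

816

Stage 1: 9*(-10)^2 - 3*(-10)^1 - 5 = (900) + (30) + (-5) = 925; answer 925
Stage 2: R1 = 925; d = -25; cross terms: (-25*-34 - 6*-16)=946, (6*35 - -22*-34)=-538, (-22*-16 - -25*35)=1227; twice the area = |1635| = 1635; area = 1635/2; boundary points = 1 + 1 + 3 = 5; strictly interior points = area - boundary/2 + 1 = 816; answer 816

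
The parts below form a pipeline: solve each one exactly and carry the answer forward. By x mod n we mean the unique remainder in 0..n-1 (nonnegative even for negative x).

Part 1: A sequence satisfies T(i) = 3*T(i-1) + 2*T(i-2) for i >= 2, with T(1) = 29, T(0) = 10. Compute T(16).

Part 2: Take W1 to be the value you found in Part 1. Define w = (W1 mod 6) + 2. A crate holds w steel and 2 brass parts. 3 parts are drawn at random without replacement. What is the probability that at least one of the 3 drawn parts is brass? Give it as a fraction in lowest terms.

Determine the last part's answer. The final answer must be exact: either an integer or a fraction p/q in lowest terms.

Part 1: T(2) = 3*(29) + 2*(10) = 107; iterating: T(2)=107, T(3)=379, T(4)=1351, T(5)=4811, T(6)=17135, T(7)=61027, T(8)=217351, T(9)=774107, T(10)=2757023, T(11)=9819283, T(12)=34971895, T(13)=124554251, T(14)=443606543, T(15)=1579928131, T(16)=5626997479; answer 5626997479
Part 2: W1 = 5626997479; w = 3; total draws C(5,3) = 10; complement C(3,3) = 1; favorable 10 - 1 = 9; P = 9/10; answer 9/10

9/10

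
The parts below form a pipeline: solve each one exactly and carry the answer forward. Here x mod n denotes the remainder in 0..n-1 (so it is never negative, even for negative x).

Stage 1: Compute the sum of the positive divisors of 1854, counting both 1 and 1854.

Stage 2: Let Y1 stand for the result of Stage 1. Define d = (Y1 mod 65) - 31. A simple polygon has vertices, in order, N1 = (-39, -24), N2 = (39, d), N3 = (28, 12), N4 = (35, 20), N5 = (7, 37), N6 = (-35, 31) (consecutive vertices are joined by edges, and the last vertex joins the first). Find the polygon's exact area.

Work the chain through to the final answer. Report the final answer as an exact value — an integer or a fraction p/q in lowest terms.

6595/2

Stage 1: 1854 = 2 * 3^2 * 103; sigma = (1 + 2) * (1 + 3 + 9) * (1 + 103) = 3 * 13 * 104 = 4056; answer 4056
Stage 2: Y1 = 4056; d = -5; cross terms: (-39*-5 - 39*-24)=1131, (39*12 - 28*-5)=608, (28*20 - 35*12)=140, (35*37 - 7*20)=1155, (7*31 - -35*37)=1512, (-35*-24 - -39*31)=2049; twice the area = |6595| = 6595; area = 6595/2; answer 6595/2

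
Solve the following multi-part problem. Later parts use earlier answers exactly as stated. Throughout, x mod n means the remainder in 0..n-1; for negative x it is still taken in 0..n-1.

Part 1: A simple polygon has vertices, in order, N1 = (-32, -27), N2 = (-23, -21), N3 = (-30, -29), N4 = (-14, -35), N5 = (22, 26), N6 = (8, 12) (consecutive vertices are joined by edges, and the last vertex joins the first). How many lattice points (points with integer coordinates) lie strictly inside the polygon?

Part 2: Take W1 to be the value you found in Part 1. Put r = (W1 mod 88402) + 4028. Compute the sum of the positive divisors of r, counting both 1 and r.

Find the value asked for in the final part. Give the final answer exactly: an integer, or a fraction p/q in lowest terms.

Part 1: cross terms: (-32*-21 - -23*-27)=51, (-23*-29 - -30*-21)=37, (-30*-35 - -14*-29)=644, (-14*26 - 22*-35)=406, (22*12 - 8*26)=56, (8*-27 - -32*12)=168; twice the area = |1362| = 1362; area = 681; boundary points = 3 + 1 + 2 + 1 + 14 + 1 = 22; strictly interior points = area - boundary/2 + 1 = 671; answer 671
Part 2: W1 = 671; r = 4699; 4699 = 37 * 127; sigma = (1 + 37) * (1 + 127) = 38 * 128 = 4864; answer 4864

4864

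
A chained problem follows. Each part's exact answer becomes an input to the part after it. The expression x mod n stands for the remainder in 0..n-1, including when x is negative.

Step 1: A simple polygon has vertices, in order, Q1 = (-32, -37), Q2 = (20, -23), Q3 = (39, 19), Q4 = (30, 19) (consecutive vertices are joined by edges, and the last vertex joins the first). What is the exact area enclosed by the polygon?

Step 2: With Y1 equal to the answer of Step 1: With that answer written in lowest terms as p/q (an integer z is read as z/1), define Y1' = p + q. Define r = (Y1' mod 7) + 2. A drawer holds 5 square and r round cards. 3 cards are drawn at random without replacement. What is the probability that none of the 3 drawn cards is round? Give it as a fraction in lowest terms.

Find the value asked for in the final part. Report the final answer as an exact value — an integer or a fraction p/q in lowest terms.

5/28

Step 1: cross terms: (-32*-23 - 20*-37)=1476, (20*19 - 39*-23)=1277, (39*19 - 30*19)=171, (30*-37 - -32*19)=-502; twice the area = |2422| = 2422; area = 1211; answer 1211
Step 2: Y1 = 1211; threaded value p + q = 1212; r = 3; total draws C(8,3) = 56; favorable C(5,3) = 10; P = 5/28; answer 5/28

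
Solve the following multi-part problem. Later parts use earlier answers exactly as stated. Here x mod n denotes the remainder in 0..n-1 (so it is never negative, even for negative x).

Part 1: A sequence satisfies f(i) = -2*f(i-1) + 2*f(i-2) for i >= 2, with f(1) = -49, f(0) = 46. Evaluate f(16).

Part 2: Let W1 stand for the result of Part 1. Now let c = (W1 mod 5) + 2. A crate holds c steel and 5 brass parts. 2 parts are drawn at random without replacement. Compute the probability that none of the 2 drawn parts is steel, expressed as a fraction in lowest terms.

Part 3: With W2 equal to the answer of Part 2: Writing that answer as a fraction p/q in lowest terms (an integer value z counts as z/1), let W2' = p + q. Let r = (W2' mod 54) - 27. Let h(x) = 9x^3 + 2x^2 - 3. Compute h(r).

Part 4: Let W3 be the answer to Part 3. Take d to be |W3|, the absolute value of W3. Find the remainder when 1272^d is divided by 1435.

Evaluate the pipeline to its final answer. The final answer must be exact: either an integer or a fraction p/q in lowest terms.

Part 1: f(2) = -2*(-49) + 2*(46) = 190; iterating: f(2)=190, f(3)=-478, f(4)=1336, f(5)=-3628, f(6)=9928, f(7)=-27112, f(8)=74080, f(9)=-202384, f(10)=552928, f(11)=-1510624, f(12)=4127104, f(13)=-11275456, f(14)=30805120, f(15)=-84161152, f(16)=229932544; answer 229932544
Part 2: W1 = 229932544; c = 6; total draws C(11,2) = 55; favorable C(5,2) = 10; P = 2/11; answer 2/11
Part 3: W2 = 2/11; threaded value p + q = 13; r = -14; 9*(-14)^3 + 2*(-14)^2 - 3 = (-24696) + (392) + (-3) = -24307; answer -24307
Part 4: W3 = -24307; d = 24307; squarings mod 1435: 1272^1=1272, 1272^2=739, 1272^4=821, 1272^8=1026, 1272^16=821, 1272^32=1026, 1272^64=821, 1272^128=1026, 1272^256=821, 1272^512=1026, 1272^1024=821, 1272^2048=1026, 1272^4096=821, 1272^8192=1026, 1272^16384=821; 1272^24307 = 1272^1 * 1272^2 * 1272^16 * 1272^32 * 1272^64 * 1272^128 * 1272^512 * 1272^1024 * 1272^2048 * 1272^4096 * 1272^16384 = 698 (mod 1435); answer 698

698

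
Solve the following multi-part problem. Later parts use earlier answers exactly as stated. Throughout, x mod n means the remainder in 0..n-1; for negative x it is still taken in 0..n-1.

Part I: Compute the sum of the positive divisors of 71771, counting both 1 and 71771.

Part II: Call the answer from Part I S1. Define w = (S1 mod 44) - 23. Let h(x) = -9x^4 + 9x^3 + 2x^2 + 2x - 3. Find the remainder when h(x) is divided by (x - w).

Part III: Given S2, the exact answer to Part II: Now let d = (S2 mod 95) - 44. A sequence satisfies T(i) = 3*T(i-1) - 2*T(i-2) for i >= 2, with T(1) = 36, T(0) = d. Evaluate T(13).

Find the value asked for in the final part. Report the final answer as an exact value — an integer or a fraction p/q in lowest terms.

-40914

Part I: 71771 = 7 * 10253; sigma = (1 + 7) * (1 + 10253) = 8 * 10254 = 82032; answer 82032
Part II: S1 = 82032; w = -7; remainder = value at the root: -9*(-7)^4 + 9*(-7)^3 + 2*(-7)^2 + 2*(-7)^1 - 3 = (-21609) + (-3087) + (98) + (-14) + (-3) = -24615; answer -24615
Part III: S2 = -24615; d = 41; T(2) = 3*(36) - 2*(41) = 26; iterating: T(2)=26, T(3)=6, T(4)=-34, T(5)=-114, T(6)=-274, T(7)=-594, T(8)=-1234, T(9)=-2514, T(10)=-5074, T(11)=-10194, T(12)=-20434, T(13)=-40914; answer -40914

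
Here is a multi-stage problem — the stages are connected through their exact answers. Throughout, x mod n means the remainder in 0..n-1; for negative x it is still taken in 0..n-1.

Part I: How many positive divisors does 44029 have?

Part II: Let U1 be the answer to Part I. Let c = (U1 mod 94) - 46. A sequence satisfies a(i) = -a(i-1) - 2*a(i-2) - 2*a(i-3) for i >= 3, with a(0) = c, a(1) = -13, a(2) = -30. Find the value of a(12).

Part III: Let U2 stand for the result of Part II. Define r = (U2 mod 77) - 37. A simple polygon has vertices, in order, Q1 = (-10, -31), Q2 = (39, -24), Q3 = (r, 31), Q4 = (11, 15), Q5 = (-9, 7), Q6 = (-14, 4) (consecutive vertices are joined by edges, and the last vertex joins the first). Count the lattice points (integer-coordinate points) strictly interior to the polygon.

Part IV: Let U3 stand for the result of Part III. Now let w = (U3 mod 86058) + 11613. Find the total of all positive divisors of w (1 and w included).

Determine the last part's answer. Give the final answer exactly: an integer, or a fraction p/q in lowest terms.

Part I: 44029 is prime, so its only divisors are 1 and 44029; count = 2; answer 2
Part II: U1 = 2; c = -44; a(3) = -1*(-30) - 2*(-13) - 2*(-44) = 144; iterating: a(3)=144, a(4)=-58, a(5)=-170, a(6)=-2, a(7)=458, a(8)=-114, a(9)=-798, a(10)=110, a(11)=1714, a(12)=-338; answer -338
Part III: U2 = -338; r = 10; cross terms: (-10*-24 - 39*-31)=1449, (39*31 - 10*-24)=1449, (10*15 - 11*31)=-191, (11*7 - -9*15)=212, (-9*4 - -14*7)=62, (-14*-31 - -10*4)=474; twice the area = |3455| = 3455; area = 3455/2; boundary points = 7 + 1 + 1 + 4 + 1 + 1 = 15; strictly interior points = area - boundary/2 + 1 = 1721; answer 1721
Part IV: U3 = 1721; w = 13334; 13334 = 2 * 59 * 113; sigma = (1 + 2) * (1 + 59) * (1 + 113) = 3 * 60 * 114 = 20520; answer 20520

20520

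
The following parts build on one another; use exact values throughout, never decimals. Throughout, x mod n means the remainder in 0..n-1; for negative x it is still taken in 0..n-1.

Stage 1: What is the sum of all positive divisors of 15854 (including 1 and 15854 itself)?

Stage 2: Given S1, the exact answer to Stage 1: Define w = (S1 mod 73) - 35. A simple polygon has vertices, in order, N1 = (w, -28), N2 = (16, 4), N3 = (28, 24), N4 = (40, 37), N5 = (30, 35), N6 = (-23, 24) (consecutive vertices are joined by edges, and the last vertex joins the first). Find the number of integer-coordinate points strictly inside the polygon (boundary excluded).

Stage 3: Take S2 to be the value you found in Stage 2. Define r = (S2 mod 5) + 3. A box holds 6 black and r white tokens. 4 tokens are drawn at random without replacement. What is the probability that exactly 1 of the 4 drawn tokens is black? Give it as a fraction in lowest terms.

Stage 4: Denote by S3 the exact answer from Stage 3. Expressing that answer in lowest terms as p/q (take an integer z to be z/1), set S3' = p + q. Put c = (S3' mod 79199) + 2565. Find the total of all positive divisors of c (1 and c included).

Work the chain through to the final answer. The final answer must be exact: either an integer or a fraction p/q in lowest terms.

2800

Stage 1: 15854 = 2 * 7927; sigma = (1 + 2) * (1 + 7927) = 3 * 7928 = 23784; answer 23784
Stage 2: S1 = 23784; w = 24; cross terms: (24*4 - 16*-28)=544, (16*24 - 28*4)=272, (28*37 - 40*24)=76, (40*35 - 30*37)=290, (30*24 - -23*35)=1525, (-23*-28 - 24*24)=68; twice the area = |2775| = 2775; area = 2775/2; boundary points = 8 + 4 + 1 + 2 + 1 + 1 = 17; strictly interior points = area - boundary/2 + 1 = 1380; answer 1380
Stage 3: S2 = 1380; r = 3; total draws C(9,4) = 126; favorable C(6,1)*C(3,3) = 6; P = 1/21; answer 1/21
Stage 4: S3 = 1/21; threaded value p + q = 22; c = 2587; 2587 = 13 * 199; sigma = (1 + 13) * (1 + 199) = 14 * 200 = 2800; answer 2800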